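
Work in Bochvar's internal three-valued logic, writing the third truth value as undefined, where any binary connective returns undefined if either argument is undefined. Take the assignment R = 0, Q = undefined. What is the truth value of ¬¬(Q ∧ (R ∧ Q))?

undefined

R ∧ Q = 0 ∧ undefined = undefined
Q ∧ (R ∧ Q) = undefined ∧ undefined = undefined
¬(Q ∧ (R ∧ Q)) = ¬undefined = undefined
¬¬(Q ∧ (R ∧ Q)) = ¬undefined = undefined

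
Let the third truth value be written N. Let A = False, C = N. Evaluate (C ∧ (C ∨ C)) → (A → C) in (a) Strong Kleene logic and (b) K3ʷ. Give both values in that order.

In Strong Kleene logic: C ∨ C = N ∨ N = N
C ∧ (C ∨ C) = N ∧ N = N
A → C = False → N = True
(C ∧ (C ∨ C)) → (A → C) = N → True = True
In K3ʷ: C ∨ C = N ∨ N = N
C ∧ (C ∨ C) = N ∧ N = N
A → C = False → N = N
(C ∧ (C ∨ C)) → (A → C) = N → N = N
They differ because Strong Kleene logic and K3ʷ treat N differently under the binary connectives.

True; N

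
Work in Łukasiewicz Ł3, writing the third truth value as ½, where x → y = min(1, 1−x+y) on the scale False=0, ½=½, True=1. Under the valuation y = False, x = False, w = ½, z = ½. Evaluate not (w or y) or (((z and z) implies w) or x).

w or y = ½ or False = ½
not (w or y) = not ½ = ½
z and z = ½ and ½ = ½
(z and z) implies w = ½ implies ½ = True  [min(1, 1−½+½)]
((z and z) implies w) or x = True or False = True
not (w or y) or (((z and z) implies w) or x) = ½ or True = True

True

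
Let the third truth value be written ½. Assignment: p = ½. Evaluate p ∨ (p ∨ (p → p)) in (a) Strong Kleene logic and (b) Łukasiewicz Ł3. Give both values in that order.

½; T

In Strong Kleene logic: p → p = ½ → ½ = ½  [¬½ ∨ ½]
p ∨ (p → p) = ½ ∨ ½ = ½
p ∨ (p ∨ (p → p)) = ½ ∨ ½ = ½
In Łukasiewicz Ł3: p → p = ½ → ½ = T
p ∨ (p → p) = ½ ∨ T = T
p ∨ (p ∨ (p → p)) = ½ ∨ T = T
They differ because Strong Kleene logic and Łukasiewicz Ł3 treat ½ differently under implication.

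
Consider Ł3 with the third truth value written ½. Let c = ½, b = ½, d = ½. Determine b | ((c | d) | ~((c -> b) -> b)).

c | d = ½ | ½ = ½
c -> b = ½ -> ½ = true
(c -> b) -> b = true -> ½ = ½
~((c -> b) -> b) = ~½ = ½
(c | d) | ~((c -> b) -> b) = ½ | ½ = ½
b | ((c | d) | ~((c -> b) -> b)) = ½ | ½ = ½

½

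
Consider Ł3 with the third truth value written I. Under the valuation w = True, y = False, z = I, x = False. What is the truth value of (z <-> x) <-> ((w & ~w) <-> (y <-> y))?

z <-> x = I <-> False = I  [1 − |½−0|]
~w = ~True = False
w & ~w = True & False = False
y <-> y = False <-> False = True
(w & ~w) <-> (y <-> y) = False <-> True = False
(z <-> x) <-> ((w & ~w) <-> (y <-> y)) = I <-> False = I

I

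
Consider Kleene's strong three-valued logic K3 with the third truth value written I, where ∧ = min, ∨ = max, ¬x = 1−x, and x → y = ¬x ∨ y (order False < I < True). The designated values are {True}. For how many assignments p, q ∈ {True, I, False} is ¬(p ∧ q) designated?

5

Of the 9 assignments, 5 give a value in {True}.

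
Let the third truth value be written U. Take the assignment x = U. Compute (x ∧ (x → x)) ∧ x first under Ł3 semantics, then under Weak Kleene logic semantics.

In Ł3: x → x = U → U = True  [min(1, 1−½+½)]
x ∧ (x → x) = U ∧ True = U
(x ∧ (x → x)) ∧ x = U ∧ U = U
In Weak Kleene logic: x → x = U → U = U  [any arg is the third value ⇒ result is the third value]
x ∧ (x → x) = U ∧ U = U
(x ∧ (x → x)) ∧ x = U ∧ U = U

U; U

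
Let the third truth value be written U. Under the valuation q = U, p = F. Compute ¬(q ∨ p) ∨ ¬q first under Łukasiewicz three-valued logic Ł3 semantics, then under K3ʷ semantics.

U; U

In Łukasiewicz three-valued logic Ł3: q ∨ p = U ∨ F = U
¬(q ∨ p) = ¬U = U
¬q = ¬U = U
¬(q ∨ p) ∨ ¬q = U ∨ U = U
In K3ʷ: q ∨ p = U ∨ F = U
¬(q ∨ p) = ¬U = U
¬q = ¬U = U
¬(q ∨ p) ∨ ¬q = U ∨ U = U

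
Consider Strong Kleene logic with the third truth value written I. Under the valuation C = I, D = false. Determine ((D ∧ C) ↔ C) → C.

D ∧ C = false ∧ I = false
(D ∧ C) ↔ C = false ↔ I = I
((D ∧ C) ↔ C) → C = I → I = I

I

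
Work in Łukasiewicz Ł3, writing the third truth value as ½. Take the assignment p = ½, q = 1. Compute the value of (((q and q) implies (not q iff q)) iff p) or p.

½

q and q = 1 and 1 = 1
not q = not 1 = 0
not q iff q = 0 iff 1 = 0
(q and q) implies (not q iff q) = 1 implies 0 = 0
((q and q) implies (not q iff q)) iff p = 0 iff ½ = ½  [1 − |0−½|]
(((q and q) implies (not q iff q)) iff p) or p = ½ or ½ = ½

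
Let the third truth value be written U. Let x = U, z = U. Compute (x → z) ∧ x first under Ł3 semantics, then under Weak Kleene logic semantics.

U; U

In Ł3: x → z = U → U = true
(x → z) ∧ x = true ∧ U = U
In Weak Kleene logic: x → z = U → U = U
(x → z) ∧ x = U ∧ U = U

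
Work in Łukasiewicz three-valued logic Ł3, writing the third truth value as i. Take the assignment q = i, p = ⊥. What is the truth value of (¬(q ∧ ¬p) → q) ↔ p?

⊥

¬p = ¬⊥ = ⊤
q ∧ ¬p = i ∧ ⊤ = i
¬(q ∧ ¬p) = ¬i = i
¬(q ∧ ¬p) → q = i → i = ⊤
(¬(q ∧ ¬p) → q) ↔ p = ⊤ ↔ ⊥ = ⊥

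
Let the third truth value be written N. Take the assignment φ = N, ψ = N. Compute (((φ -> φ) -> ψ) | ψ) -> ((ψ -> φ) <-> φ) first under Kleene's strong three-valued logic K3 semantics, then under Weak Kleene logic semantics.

In Kleene's strong three-valued logic K3: φ -> φ = N -> N = N  [~N | N]
(φ -> φ) -> ψ = N -> N = N
((φ -> φ) -> ψ) | ψ = N | N = N
ψ -> φ = N -> N = N
(ψ -> φ) <-> φ = N <-> N = N
(((φ -> φ) -> ψ) | ψ) -> ((ψ -> φ) <-> φ) = N -> N = N
In Weak Kleene logic: φ -> φ = N -> N = N  [any arg is the third value ⇒ result is the third value]
(φ -> φ) -> ψ = N -> N = N
((φ -> φ) -> ψ) | ψ = N | N = N
ψ -> φ = N -> N = N
(ψ -> φ) <-> φ = N <-> N = N
(((φ -> φ) -> ψ) | ψ) -> ((ψ -> φ) <-> φ) = N -> N = N

N; N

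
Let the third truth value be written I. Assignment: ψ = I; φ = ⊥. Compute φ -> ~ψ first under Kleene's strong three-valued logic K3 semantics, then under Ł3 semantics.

⊤; ⊤

In Kleene's strong three-valued logic K3: ~ψ = ~I = I
φ -> ~ψ = ⊥ -> I = ⊤
In Ł3: ~ψ = ~I = I
φ -> ~ψ = ⊥ -> I = ⊤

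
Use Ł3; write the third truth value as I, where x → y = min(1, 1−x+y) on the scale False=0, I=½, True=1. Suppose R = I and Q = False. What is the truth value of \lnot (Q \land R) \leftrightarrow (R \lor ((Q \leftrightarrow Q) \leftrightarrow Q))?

Q \land R = False \land I = False
\lnot (Q \land R) = \lnot False = True
Q \leftrightarrow Q = False \leftrightarrow False = True
(Q \leftrightarrow Q) \leftrightarrow Q = True \leftrightarrow False = False
R \lor ((Q \leftrightarrow Q) \leftrightarrow Q) = I \lor False = I
\lnot (Q \land R) \leftrightarrow (R \lor ((Q \leftrightarrow Q) \leftrightarrow Q)) = True \leftrightarrow I = I  [1 − |1−½|]

I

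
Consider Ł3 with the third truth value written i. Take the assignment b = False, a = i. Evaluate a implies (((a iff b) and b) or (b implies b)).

a iff b = i iff False = i
(a iff b) and b = i and False = False
b implies b = False implies False = True
((a iff b) and b) or (b implies b) = False or True = True
a implies (((a iff b) and b) or (b implies b)) = i implies True = True

True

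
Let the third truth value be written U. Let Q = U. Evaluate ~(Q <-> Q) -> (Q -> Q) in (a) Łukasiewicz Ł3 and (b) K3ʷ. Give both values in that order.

true; U

In Łukasiewicz Ł3: Q <-> Q = U <-> U = true  [1 − |½−½|]
~(Q <-> Q) = ~true = false
Q -> Q = U -> U = true
~(Q <-> Q) -> (Q -> Q) = false -> true = true
In K3ʷ: Q <-> Q = U <-> U = U
~(Q <-> Q) = ~U = U
Q -> Q = U -> U = U  [any arg is the third value ⇒ result is the third value]
~(Q <-> Q) -> (Q -> Q) = U -> U = U
They differ because Łukasiewicz Ł3 and K3ʷ treat U differently under the binary connectives.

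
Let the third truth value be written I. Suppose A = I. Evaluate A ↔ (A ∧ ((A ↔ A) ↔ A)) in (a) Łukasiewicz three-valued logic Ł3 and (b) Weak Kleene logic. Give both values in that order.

1; I

In Łukasiewicz three-valued logic Ł3: A ↔ A = I ↔ I = 1  [1 − |½−½|]
(A ↔ A) ↔ A = 1 ↔ I = I
A ∧ ((A ↔ A) ↔ A) = I ∧ I = I
A ↔ (A ∧ ((A ↔ A) ↔ A)) = I ↔ I = 1
In Weak Kleene logic: A ↔ A = I ↔ I = I
(A ↔ A) ↔ A = I ↔ I = I
A ∧ ((A ↔ A) ↔ A) = I ∧ I = I
A ↔ (A ∧ ((A ↔ A) ↔ A)) = I ↔ I = I
They differ because Łukasiewicz three-valued logic Ł3 and Weak Kleene logic treat I differently under the binary connectives.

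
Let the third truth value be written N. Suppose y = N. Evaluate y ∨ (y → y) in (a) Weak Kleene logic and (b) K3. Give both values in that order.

N; N

In Weak Kleene logic: y → y = N → N = N  [any arg is the third value ⇒ result is the third value]
y ∨ (y → y) = N ∨ N = N
In K3: y → y = N → N = N  [¬N ∨ N]
y ∨ (y → y) = N ∨ N = N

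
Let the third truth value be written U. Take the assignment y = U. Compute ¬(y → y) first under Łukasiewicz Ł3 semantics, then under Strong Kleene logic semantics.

False; U

In Łukasiewicz Ł3: y → y = U → U = True
¬(y → y) = ¬True = False
In Strong Kleene logic: y → y = U → U = U  [¬U ∨ U]
¬(y → y) = ¬U = U
They differ because Łukasiewicz Ł3 and Strong Kleene logic treat U differently under implication.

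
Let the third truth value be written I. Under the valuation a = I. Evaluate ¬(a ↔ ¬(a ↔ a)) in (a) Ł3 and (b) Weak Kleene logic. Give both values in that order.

I; I

In Ł3: a ↔ a = I ↔ I = true  [1 − |½−½|]
¬(a ↔ a) = ¬true = false
a ↔ ¬(a ↔ a) = I ↔ false = I
¬(a ↔ ¬(a ↔ a)) = ¬I = I
In Weak Kleene logic: a ↔ a = I ↔ I = I
¬(a ↔ a) = ¬I = I
a ↔ ¬(a ↔ a) = I ↔ I = I
¬(a ↔ ¬(a ↔ a)) = ¬I = I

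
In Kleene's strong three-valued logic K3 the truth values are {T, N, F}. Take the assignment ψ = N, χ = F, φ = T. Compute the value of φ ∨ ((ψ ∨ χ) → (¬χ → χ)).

T

ψ ∨ χ = N ∨ F = N
¬χ = ¬F = T
¬χ → χ = T → F = F
(ψ ∨ χ) → (¬χ → χ) = N → F = N  [¬N ∨ F]
φ ∨ ((ψ ∨ χ) → (¬χ → χ)) = T ∨ N = T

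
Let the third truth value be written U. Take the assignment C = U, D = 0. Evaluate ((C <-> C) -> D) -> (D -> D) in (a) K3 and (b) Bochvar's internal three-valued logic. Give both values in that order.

In K3: C <-> C = U <-> U = U
(C <-> C) -> D = U -> 0 = U  [~U | 0]
D -> D = 0 -> 0 = 1
((C <-> C) -> D) -> (D -> D) = U -> 1 = 1
In Bochvar's internal three-valued logic: C <-> C = U <-> U = U
(C <-> C) -> D = U -> 0 = U  [any arg is the third value ⇒ result is the third value]
D -> D = 0 -> 0 = 1
((C <-> C) -> D) -> (D -> D) = U -> 1 = U
They differ because K3 and Bochvar's internal three-valued logic treat U differently under the binary connectives.

1; U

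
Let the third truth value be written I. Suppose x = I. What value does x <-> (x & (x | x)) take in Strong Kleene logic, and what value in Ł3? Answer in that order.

I; ⊤

In Strong Kleene logic: x | x = I | I = I
x & (x | x) = I & I = I
x <-> (x & (x | x)) = I <-> I = I
In Ł3: x | x = I | I = I
x & (x | x) = I & I = I
x <-> (x & (x | x)) = I <-> I = ⊤
They differ because Strong Kleene logic and Ł3 treat I differently under implication.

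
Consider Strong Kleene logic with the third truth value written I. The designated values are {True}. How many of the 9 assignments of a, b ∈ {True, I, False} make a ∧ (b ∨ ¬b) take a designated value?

2

Designated under: (a=True, b=True); (a=True, b=False).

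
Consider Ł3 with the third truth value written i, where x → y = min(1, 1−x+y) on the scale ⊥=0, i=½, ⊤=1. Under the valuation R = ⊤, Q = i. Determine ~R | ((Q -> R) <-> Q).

~R = ~⊤ = ⊥
Q -> R = i -> ⊤ = ⊤  [min(1, 1−½+1)]
(Q -> R) <-> Q = ⊤ <-> i = i
~R | ((Q -> R) <-> Q) = ⊥ | i = i

i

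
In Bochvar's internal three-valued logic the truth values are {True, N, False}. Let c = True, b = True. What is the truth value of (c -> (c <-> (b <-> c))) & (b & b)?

True

b <-> c = True <-> True = True
c <-> (b <-> c) = True <-> True = True
c -> (c <-> (b <-> c)) = True -> True = True
b & b = True & True = True
(c -> (c <-> (b <-> c))) & (b & b) = True & True = True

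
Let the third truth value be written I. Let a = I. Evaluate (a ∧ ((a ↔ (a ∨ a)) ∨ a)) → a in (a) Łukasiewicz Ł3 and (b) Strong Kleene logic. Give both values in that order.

true; I

In Łukasiewicz Ł3: a ∨ a = I ∨ I = I
a ↔ (a ∨ a) = I ↔ I = true  [1 − |½−½|]
(a ↔ (a ∨ a)) ∨ a = true ∨ I = true
a ∧ ((a ↔ (a ∨ a)) ∨ a) = I ∧ true = I
(a ∧ ((a ↔ (a ∨ a)) ∨ a)) → a = I → I = true
In Strong Kleene logic: a ∨ a = I ∨ I = I
a ↔ (a ∨ a) = I ↔ I = I
(a ↔ (a ∨ a)) ∨ a = I ∨ I = I
a ∧ ((a ↔ (a ∨ a)) ∨ a) = I ∧ I = I
(a ∧ ((a ↔ (a ∨ a)) ∨ a)) → a = I → I = I
They differ because Łukasiewicz Ł3 and Strong Kleene logic treat I differently under implication.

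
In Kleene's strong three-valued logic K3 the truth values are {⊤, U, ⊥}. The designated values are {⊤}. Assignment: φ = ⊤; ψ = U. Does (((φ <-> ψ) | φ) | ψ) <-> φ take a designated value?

Yes

φ <-> ψ = ⊤ <-> U = U
(φ <-> ψ) | φ = U | ⊤ = ⊤
((φ <-> ψ) | φ) | ψ = ⊤ | U = ⊤
(((φ <-> ψ) | φ) | ψ) <-> φ = ⊤ <-> ⊤ = ⊤
⊤ ∈ {⊤}.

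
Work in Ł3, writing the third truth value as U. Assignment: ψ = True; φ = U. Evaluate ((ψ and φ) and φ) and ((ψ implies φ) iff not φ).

ψ and φ = True and U = U
(ψ and φ) and φ = U and U = U
ψ implies φ = True implies U = U
not φ = not U = U
(ψ implies φ) iff not φ = U iff U = True
((ψ and φ) and φ) and ((ψ implies φ) iff not φ) = U and True = U

U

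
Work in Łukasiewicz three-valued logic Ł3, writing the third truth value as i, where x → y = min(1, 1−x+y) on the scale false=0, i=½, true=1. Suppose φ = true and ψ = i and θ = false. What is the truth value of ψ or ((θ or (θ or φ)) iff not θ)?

θ or φ = false or true = true
θ or (θ or φ) = false or true = true
not θ = not false = true
(θ or (θ or φ)) iff not θ = true iff true = true
ψ or ((θ or (θ or φ)) iff not θ) = i or true = true

true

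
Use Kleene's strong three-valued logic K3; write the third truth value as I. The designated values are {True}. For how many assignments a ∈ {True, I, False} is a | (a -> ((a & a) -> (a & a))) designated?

2

a=True: True ✓
a=I: I ·
a=False: True ✓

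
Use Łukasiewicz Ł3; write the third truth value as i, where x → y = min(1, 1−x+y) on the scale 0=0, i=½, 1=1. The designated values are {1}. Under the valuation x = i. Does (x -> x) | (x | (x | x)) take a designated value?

Yes

x -> x = i -> i = 1  [min(1, 1−½+½)]
x | x = i | i = i
x | (x | x) = i | i = i
(x -> x) | (x | (x | x)) = 1 | i = 1
1 ∈ {1}.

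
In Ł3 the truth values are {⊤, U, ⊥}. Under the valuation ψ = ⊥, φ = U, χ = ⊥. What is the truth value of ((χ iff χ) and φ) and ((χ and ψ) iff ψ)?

U

χ iff χ = ⊥ iff ⊥ = ⊤
(χ iff χ) and φ = ⊤ and U = U
χ and ψ = ⊥ and ⊥ = ⊥
(χ and ψ) iff ψ = ⊥ iff ⊥ = ⊤
((χ iff χ) and φ) and ((χ and ψ) iff ψ) = U and ⊤ = U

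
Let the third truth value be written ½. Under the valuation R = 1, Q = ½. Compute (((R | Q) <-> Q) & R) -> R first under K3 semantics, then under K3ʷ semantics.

In K3: R | Q = 1 | ½ = 1
(R | Q) <-> Q = 1 <-> ½ = ½
((R | Q) <-> Q) & R = ½ & 1 = ½
(((R | Q) <-> Q) & R) -> R = ½ -> 1 = 1  [~½ | 1]
In K3ʷ: R | Q = 1 | ½ = ½
(R | Q) <-> Q = ½ <-> ½ = ½
((R | Q) <-> Q) & R = ½ & 1 = ½
(((R | Q) <-> Q) & R) -> R = ½ -> 1 = ½  [any arg is the third value ⇒ result is the third value]
They differ because K3 and K3ʷ treat ½ differently under the binary connectives.

1; ½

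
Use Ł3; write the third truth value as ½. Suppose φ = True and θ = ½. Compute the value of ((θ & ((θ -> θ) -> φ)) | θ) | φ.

True

θ -> θ = ½ -> ½ = True  [min(1, 1−½+½)]
(θ -> θ) -> φ = True -> True = True
θ & ((θ -> θ) -> φ) = ½ & True = ½
(θ & ((θ -> θ) -> φ)) | θ = ½ | ½ = ½
((θ & ((θ -> θ) -> φ)) | θ) | φ = ½ | True = True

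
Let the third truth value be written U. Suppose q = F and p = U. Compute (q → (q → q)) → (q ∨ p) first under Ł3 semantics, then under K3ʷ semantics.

U; U

In Ł3: q → q = F → F = T
q → (q → q) = F → T = T
q ∨ p = F ∨ U = U
(q → (q → q)) → (q ∨ p) = T → U = U
In K3ʷ: q → q = F → F = T
q → (q → q) = F → T = T
q ∨ p = F ∨ U = U
(q → (q → q)) → (q ∨ p) = T → U = U  [any arg is the third value ⇒ result is the third value]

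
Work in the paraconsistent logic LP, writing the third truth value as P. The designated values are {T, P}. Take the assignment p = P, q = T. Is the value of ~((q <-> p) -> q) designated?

No

q <-> p = T <-> P = P
(q <-> p) -> q = P -> T = T  [~P | T]
~((q <-> p) -> q) = ~T = F
F ∉ {T, P}.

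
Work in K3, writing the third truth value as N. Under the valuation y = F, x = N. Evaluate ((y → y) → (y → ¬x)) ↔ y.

y → y = F → F = T
¬x = ¬N = N
y → ¬x = F → N = T
(y → y) → (y → ¬x) = T → T = T
((y → y) → (y → ¬x)) ↔ y = T ↔ F = F

F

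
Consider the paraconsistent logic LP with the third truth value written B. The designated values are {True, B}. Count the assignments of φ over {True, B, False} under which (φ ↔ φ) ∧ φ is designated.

2

φ=True: True ✓
φ=B: B ✓
φ=False: False ·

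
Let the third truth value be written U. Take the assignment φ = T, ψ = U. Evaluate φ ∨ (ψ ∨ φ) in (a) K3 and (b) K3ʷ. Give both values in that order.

In K3: ψ ∨ φ = U ∨ T = T
φ ∨ (ψ ∨ φ) = T ∨ T = T
In K3ʷ: ψ ∨ φ = U ∨ T = U
φ ∨ (ψ ∨ φ) = T ∨ U = U
They differ because K3 and K3ʷ treat U differently under the binary connectives.

T; U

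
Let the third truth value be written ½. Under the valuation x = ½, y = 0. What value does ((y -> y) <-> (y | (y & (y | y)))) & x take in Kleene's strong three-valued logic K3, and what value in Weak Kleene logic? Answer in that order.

0; ½

In Kleene's strong three-valued logic K3: y -> y = 0 -> 0 = 1
y | y = 0 | 0 = 0
y & (y | y) = 0 & 0 = 0
y | (y & (y | y)) = 0 | 0 = 0
(y -> y) <-> (y | (y & (y | y))) = 1 <-> 0 = 0
((y -> y) <-> (y | (y & (y | y)))) & x = 0 & ½ = 0
In Weak Kleene logic: y -> y = 0 -> 0 = 1
y | y = 0 | 0 = 0
y & (y | y) = 0 & 0 = 0
y | (y & (y | y)) = 0 | 0 = 0
(y -> y) <-> (y | (y & (y | y))) = 1 <-> 0 = 0
((y -> y) <-> (y | (y & (y | y)))) & x = 0 & ½ = ½
They differ because Kleene's strong three-valued logic K3 and Weak Kleene logic treat ½ differently under the binary connectives.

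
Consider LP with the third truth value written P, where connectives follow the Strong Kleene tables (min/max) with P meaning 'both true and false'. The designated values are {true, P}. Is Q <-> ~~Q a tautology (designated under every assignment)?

Every assignment of Q over {true, P, false} gives a value in {true, P}.
In particular, with Q=P: Q <-> ~~Q = P.

Yes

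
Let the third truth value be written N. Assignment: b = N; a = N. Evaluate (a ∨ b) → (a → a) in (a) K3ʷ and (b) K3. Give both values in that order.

In K3ʷ: a ∨ b = N ∨ N = N
a → a = N → N = N  [any arg is the third value ⇒ result is the third value]
(a ∨ b) → (a → a) = N → N = N
In K3: a ∨ b = N ∨ N = N
a → a = N → N = N  [¬N ∨ N]
(a ∨ b) → (a → a) = N → N = N

N; N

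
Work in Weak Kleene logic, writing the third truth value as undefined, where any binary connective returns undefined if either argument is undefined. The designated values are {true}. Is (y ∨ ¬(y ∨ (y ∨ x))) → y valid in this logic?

Countermodel: y=true, x=undefined gives undefined, which is not designated.

No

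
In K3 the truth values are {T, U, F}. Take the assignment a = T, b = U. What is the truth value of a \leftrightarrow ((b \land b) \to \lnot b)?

b \land b = U \land U = U
\lnot b = \lnot U = U
(b \land b) \to \lnot b = U \to U = U  [\lnot U \lor U]
a \leftrightarrow ((b \land b) \to \lnot b) = T \leftrightarrow U = U

U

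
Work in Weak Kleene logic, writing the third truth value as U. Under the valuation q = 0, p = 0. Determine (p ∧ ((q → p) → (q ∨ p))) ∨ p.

q → p = 0 → 0 = 1
q ∨ p = 0 ∨ 0 = 0
(q → p) → (q ∨ p) = 1 → 0 = 0
p ∧ ((q → p) → (q ∨ p)) = 0 ∧ 0 = 0
(p ∧ ((q → p) → (q ∨ p))) ∨ p = 0 ∨ 0 = 0

0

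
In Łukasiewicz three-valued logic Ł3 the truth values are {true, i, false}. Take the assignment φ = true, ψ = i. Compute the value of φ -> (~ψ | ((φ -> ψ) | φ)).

~ψ = ~i = i
φ -> ψ = true -> i = i
(φ -> ψ) | φ = i | true = true
~ψ | ((φ -> ψ) | φ) = i | true = true
φ -> (~ψ | ((φ -> ψ) | φ)) = true -> true = true

true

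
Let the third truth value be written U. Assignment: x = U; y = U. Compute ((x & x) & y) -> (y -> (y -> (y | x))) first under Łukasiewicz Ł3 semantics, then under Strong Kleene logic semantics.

In Łukasiewicz Ł3: x & x = U & U = U
(x & x) & y = U & U = U
y | x = U | U = U
y -> (y | x) = U -> U = ⊤  [min(1, 1−½+½)]
y -> (y -> (y | x)) = U -> ⊤ = ⊤
((x & x) & y) -> (y -> (y -> (y | x))) = U -> ⊤ = ⊤
In Strong Kleene logic: x & x = U & U = U
(x & x) & y = U & U = U
y | x = U | U = U
y -> (y | x) = U -> U = U
y -> (y -> (y | x)) = U -> U = U
((x & x) & y) -> (y -> (y -> (y | x))) = U -> U = U
They differ because Łukasiewicz Ł3 and Strong Kleene logic treat U differently under implication.

⊤; U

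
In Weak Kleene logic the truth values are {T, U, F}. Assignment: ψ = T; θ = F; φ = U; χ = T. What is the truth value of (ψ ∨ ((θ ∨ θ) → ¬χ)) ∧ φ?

U

θ ∨ θ = F ∨ F = F
¬χ = ¬T = F
(θ ∨ θ) → ¬χ = F → F = T
ψ ∨ ((θ ∨ θ) → ¬χ) = T ∨ T = T
(ψ ∨ ((θ ∨ θ) → ¬χ)) ∧ φ = T ∧ U = U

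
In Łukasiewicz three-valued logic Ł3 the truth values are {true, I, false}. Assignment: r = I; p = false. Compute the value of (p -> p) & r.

I

p -> p = false -> false = true
(p -> p) & r = true & I = I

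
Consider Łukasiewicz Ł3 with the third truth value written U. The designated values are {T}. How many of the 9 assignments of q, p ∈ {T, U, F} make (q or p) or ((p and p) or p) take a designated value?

5

Of the 9 assignments, 5 give a value in {T}.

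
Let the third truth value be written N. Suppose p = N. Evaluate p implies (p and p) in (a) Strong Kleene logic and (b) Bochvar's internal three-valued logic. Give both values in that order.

In Strong Kleene logic: p and p = N and N = N
p implies (p and p) = N implies N = N  [not N or N]
In Bochvar's internal three-valued logic: p and p = N and N = N
p implies (p and p) = N implies N = N  [any arg is the third value ⇒ result is the third value]

N; N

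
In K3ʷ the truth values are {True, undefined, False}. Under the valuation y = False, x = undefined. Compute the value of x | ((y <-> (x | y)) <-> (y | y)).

x | y = undefined | False = undefined
y <-> (x | y) = False <-> undefined = undefined
y | y = False | False = False
(y <-> (x | y)) <-> (y | y) = undefined <-> False = undefined
x | ((y <-> (x | y)) <-> (y | y)) = undefined | undefined = undefined

undefined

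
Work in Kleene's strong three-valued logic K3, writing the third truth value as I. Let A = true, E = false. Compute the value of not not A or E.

not A = not true = false
not not A = not false = true
not not A or E = true or false = true

true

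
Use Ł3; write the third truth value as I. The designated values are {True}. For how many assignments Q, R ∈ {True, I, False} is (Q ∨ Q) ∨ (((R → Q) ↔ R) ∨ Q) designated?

Designated under: (Q=True, R=True); (Q=True, R=I); (Q=True, R=False); (Q=False, R=I).

4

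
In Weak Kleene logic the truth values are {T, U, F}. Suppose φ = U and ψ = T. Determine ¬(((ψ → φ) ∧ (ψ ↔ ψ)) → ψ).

U

ψ → φ = T → U = U
ψ ↔ ψ = T ↔ T = T
(ψ → φ) ∧ (ψ ↔ ψ) = U ∧ T = U
((ψ → φ) ∧ (ψ ↔ ψ)) → ψ = U → T = U
¬(((ψ → φ) ∧ (ψ ↔ ψ)) → ψ) = ¬U = U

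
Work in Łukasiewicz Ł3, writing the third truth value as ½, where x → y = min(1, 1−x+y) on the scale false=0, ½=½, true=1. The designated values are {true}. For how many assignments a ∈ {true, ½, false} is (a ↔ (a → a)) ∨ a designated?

a=true: true ✓
a=½: ½ ·
a=false: false ·

1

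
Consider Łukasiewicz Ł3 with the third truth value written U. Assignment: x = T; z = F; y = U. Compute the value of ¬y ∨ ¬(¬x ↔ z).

¬y = ¬U = U
¬x = ¬T = F
¬x ↔ z = F ↔ F = T
¬(¬x ↔ z) = ¬T = F
¬y ∨ ¬(¬x ↔ z) = U ∨ F = U

U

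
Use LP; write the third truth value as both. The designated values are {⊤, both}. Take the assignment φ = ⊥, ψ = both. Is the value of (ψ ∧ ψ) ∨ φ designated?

Yes

ψ ∧ ψ = both ∧ both = both
(ψ ∧ ψ) ∨ φ = both ∨ ⊥ = both
both ∈ {⊤, both}.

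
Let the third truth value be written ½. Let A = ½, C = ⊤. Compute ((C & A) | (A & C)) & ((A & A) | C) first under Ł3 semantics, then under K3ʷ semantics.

In Ł3: C & A = ⊤ & ½ = ½
A & C = ½ & ⊤ = ½
(C & A) | (A & C) = ½ | ½ = ½
A & A = ½ & ½ = ½
(A & A) | C = ½ | ⊤ = ⊤
((C & A) | (A & C)) & ((A & A) | C) = ½ & ⊤ = ½
In K3ʷ: C & A = ⊤ & ½ = ½
A & C = ½ & ⊤ = ½
(C & A) | (A & C) = ½ | ½ = ½
A & A = ½ & ½ = ½
(A & A) | C = ½ | ⊤ = ½
((C & A) | (A & C)) & ((A & A) | C) = ½ & ½ = ½

½; ½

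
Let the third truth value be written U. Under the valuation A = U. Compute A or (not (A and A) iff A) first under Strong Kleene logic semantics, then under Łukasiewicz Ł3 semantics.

U; True

In Strong Kleene logic: A and A = U and U = U
not (A and A) = not U = U
not (A and A) iff A = U iff U = U
A or (not (A and A) iff A) = U or U = U
In Łukasiewicz Ł3: A and A = U and U = U
not (A and A) = not U = U
not (A and A) iff A = U iff U = True  [1 − |½−½|]
A or (not (A and A) iff A) = U or True = True
They differ because Strong Kleene logic and Łukasiewicz Ł3 treat U differently under implication.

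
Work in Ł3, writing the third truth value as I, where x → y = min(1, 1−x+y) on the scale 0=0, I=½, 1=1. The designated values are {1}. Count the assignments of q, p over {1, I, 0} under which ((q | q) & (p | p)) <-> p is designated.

6

Of the 9 assignments, 6 give a value in {1}.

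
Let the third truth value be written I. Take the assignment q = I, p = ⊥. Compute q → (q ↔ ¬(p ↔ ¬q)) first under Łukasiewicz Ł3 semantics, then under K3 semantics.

In Łukasiewicz Ł3: ¬q = ¬I = I
p ↔ ¬q = ⊥ ↔ I = I
¬(p ↔ ¬q) = ¬I = I
q ↔ ¬(p ↔ ¬q) = I ↔ I = ⊤
q → (q ↔ ¬(p ↔ ¬q)) = I → ⊤ = ⊤
In K3: ¬q = ¬I = I
p ↔ ¬q = ⊥ ↔ I = I
¬(p ↔ ¬q) = ¬I = I
q ↔ ¬(p ↔ ¬q) = I ↔ I = I
q → (q ↔ ¬(p ↔ ¬q)) = I → I = I  [¬I ∨ I]
They differ because Łukasiewicz Ł3 and K3 treat I differently under implication.

⊤; I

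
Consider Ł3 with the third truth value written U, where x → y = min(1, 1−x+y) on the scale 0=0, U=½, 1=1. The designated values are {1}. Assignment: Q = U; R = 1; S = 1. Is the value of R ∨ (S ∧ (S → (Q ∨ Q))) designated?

Q ∨ Q = U ∨ U = U
S → (Q ∨ Q) = 1 → U = U  [min(1, 1−1+½)]
S ∧ (S → (Q ∨ Q)) = 1 ∧ U = U
R ∨ (S ∧ (S → (Q ∨ Q))) = 1 ∨ U = 1
1 ∈ {1}.

Yes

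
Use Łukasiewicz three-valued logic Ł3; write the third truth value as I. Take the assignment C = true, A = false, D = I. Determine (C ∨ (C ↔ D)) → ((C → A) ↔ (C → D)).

I

C ↔ D = true ↔ I = I  [1 − |1−½|]
C ∨ (C ↔ D) = true ∨ I = true
C → A = true → false = false
C → D = true → I = I
(C → A) ↔ (C → D) = false ↔ I = I
(C ∨ (C ↔ D)) → ((C → A) ↔ (C → D)) = true → I = I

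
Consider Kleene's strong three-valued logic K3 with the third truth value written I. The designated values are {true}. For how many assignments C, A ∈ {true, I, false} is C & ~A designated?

1

Designated under: (C=true, A=false).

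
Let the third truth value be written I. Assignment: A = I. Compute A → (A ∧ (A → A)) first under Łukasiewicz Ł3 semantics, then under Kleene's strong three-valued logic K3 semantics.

1; I

In Łukasiewicz Ł3: A → A = I → I = 1  [min(1, 1−½+½)]
A ∧ (A → A) = I ∧ 1 = I
A → (A ∧ (A → A)) = I → I = 1
In Kleene's strong three-valued logic K3: A → A = I → I = I
A ∧ (A → A) = I ∧ I = I
A → (A ∧ (A → A)) = I → I = I
They differ because Łukasiewicz Ł3 and Kleene's strong three-valued logic K3 treat I differently under implication.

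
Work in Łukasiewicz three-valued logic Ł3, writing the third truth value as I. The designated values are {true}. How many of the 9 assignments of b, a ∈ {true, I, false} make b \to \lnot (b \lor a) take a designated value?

5

Of the 9 assignments, 5 give a value in {true}.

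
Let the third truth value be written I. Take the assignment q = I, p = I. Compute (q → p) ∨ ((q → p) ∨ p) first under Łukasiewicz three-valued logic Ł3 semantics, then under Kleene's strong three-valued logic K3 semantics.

T; I

In Łukasiewicz three-valued logic Ł3: q → p = I → I = T
q → p = I → I = T
(q → p) ∨ p = T ∨ I = T
(q → p) ∨ ((q → p) ∨ p) = T ∨ T = T
In Kleene's strong three-valued logic K3: q → p = I → I = I
q → p = I → I = I
(q → p) ∨ p = I ∨ I = I
(q → p) ∨ ((q → p) ∨ p) = I ∨ I = I
They differ because Łukasiewicz three-valued logic Ł3 and Kleene's strong three-valued logic K3 treat I differently under implication.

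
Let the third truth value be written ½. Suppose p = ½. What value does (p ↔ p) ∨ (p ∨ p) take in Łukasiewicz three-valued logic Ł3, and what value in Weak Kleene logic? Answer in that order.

In Łukasiewicz three-valued logic Ł3: p ↔ p = ½ ↔ ½ = true  [1 − |½−½|]
p ∨ p = ½ ∨ ½ = ½
(p ↔ p) ∨ (p ∨ p) = true ∨ ½ = true
In Weak Kleene logic: p ↔ p = ½ ↔ ½ = ½
p ∨ p = ½ ∨ ½ = ½
(p ↔ p) ∨ (p ∨ p) = ½ ∨ ½ = ½
They differ because Łukasiewicz three-valued logic Ł3 and Weak Kleene logic treat ½ differently under the binary connectives.

true; ½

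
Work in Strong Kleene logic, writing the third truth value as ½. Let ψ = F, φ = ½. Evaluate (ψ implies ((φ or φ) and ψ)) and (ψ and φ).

φ or φ = ½ or ½ = ½
(φ or φ) and ψ = ½ and F = F
ψ implies ((φ or φ) and ψ) = F implies F = T
ψ and φ = F and ½ = F
(ψ implies ((φ or φ) and ψ)) and (ψ and φ) = T and F = F

F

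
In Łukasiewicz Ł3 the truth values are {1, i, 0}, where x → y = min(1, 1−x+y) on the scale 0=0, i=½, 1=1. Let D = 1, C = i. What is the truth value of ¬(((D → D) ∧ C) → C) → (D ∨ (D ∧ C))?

1

D → D = 1 → 1 = 1
(D → D) ∧ C = 1 ∧ i = i
((D → D) ∧ C) → C = i → i = 1  [min(1, 1−½+½)]
¬(((D → D) ∧ C) → C) = ¬1 = 0
D ∧ C = 1 ∧ i = i
D ∨ (D ∧ C) = 1 ∨ i = 1
¬(((D → D) ∧ C) → C) → (D ∨ (D ∧ C)) = 0 → 1 = 1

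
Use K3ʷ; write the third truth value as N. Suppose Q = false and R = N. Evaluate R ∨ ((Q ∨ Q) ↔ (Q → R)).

N

Q ∨ Q = false ∨ false = false
Q → R = false → N = N
(Q ∨ Q) ↔ (Q → R) = false ↔ N = N
R ∨ ((Q ∨ Q) ↔ (Q → R)) = N ∨ N = N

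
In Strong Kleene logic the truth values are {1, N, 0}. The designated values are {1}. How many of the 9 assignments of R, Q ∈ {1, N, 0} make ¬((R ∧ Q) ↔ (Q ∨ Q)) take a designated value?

Designated under: (R=0, Q=1).

1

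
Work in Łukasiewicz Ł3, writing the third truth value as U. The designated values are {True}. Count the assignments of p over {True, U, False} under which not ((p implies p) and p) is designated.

p=True: False ·
p=U: U ·
p=False: True ✓

1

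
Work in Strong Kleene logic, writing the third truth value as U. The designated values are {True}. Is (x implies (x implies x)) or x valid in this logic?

Countermodel: x=U gives U, which is not designated.

No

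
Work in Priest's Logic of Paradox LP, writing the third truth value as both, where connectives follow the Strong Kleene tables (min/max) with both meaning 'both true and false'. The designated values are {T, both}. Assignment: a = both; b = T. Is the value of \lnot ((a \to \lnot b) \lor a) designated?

Yes

\lnot b = \lnot T = F
a \to \lnot b = both \to F = both  [\lnot both \lor F]
(a \to \lnot b) \lor a = both \lor both = both
\lnot ((a \to \lnot b) \lor a) = \lnot both = both
both ∈ {T, both}.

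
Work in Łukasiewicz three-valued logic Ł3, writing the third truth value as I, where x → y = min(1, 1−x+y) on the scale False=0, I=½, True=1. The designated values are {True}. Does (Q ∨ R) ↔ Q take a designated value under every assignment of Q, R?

No

Countermodel: Q=I, R=True gives I, which is not designated.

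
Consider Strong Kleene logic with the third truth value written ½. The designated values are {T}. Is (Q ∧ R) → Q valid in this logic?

Countermodel: Q=½, R=T gives ½, which is not designated.

No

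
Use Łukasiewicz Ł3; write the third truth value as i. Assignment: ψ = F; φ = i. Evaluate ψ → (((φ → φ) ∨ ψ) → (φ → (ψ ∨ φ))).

φ → φ = i → i = T  [min(1, 1−½+½)]
(φ → φ) ∨ ψ = T ∨ F = T
ψ ∨ φ = F ∨ i = i
φ → (ψ ∨ φ) = i → i = T
((φ → φ) ∨ ψ) → (φ → (ψ ∨ φ)) = T → T = T
ψ → (((φ → φ) ∨ ψ) → (φ → (ψ ∨ φ))) = F → T = T

T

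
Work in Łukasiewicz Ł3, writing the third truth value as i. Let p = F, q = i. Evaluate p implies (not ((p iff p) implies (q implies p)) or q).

T

p iff p = F iff F = T
q implies p = i implies F = i  [min(1, 1−½+0)]
(p iff p) implies (q implies p) = T implies i = i
not ((p iff p) implies (q implies p)) = not i = i
not ((p iff p) implies (q implies p)) or q = i or i = i
p implies (not ((p iff p) implies (q implies p)) or q) = F implies i = T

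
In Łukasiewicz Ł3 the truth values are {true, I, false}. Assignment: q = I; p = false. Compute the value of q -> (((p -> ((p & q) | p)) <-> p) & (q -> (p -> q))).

p & q = false & I = false
(p & q) | p = false | false = false
p -> ((p & q) | p) = false -> false = true
(p -> ((p & q) | p)) <-> p = true <-> false = false
p -> q = false -> I = true  [min(1, 1−0+½)]
q -> (p -> q) = I -> true = true
((p -> ((p & q) | p)) <-> p) & (q -> (p -> q)) = false & true = false
q -> (((p -> ((p & q) | p)) <-> p) & (q -> (p -> q))) = I -> false = I

I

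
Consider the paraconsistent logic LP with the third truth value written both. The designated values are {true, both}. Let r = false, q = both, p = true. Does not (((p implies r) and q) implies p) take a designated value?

No

p implies r = true implies false = false
(p implies r) and q = false and both = false
((p implies r) and q) implies p = false implies true = true
not (((p implies r) and q) implies p) = not true = false
false ∉ {true, both}.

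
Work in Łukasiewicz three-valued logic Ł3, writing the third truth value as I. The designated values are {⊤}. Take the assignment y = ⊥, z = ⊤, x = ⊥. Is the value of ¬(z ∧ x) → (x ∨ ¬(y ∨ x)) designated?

Yes

z ∧ x = ⊤ ∧ ⊥ = ⊥
¬(z ∧ x) = ¬⊥ = ⊤
y ∨ x = ⊥ ∨ ⊥ = ⊥
¬(y ∨ x) = ¬⊥ = ⊤
x ∨ ¬(y ∨ x) = ⊥ ∨ ⊤ = ⊤
¬(z ∧ x) → (x ∨ ¬(y ∨ x)) = ⊤ → ⊤ = ⊤
⊤ ∈ {⊤}.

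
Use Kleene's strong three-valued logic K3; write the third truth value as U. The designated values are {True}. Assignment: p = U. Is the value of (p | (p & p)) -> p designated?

p & p = U & U = U
p | (p & p) = U | U = U
(p | (p & p)) -> p = U -> U = U
U ∉ {True}.

No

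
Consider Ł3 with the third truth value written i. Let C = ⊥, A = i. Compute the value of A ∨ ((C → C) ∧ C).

i

C → C = ⊥ → ⊥ = ⊤
(C → C) ∧ C = ⊤ ∧ ⊥ = ⊥
A ∨ ((C → C) ∧ C) = i ∨ ⊥ = i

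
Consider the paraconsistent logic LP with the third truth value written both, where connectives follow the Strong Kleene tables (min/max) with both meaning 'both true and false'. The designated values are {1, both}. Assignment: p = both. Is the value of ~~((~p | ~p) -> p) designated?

Yes

~p = ~both = both
~p = ~both = both
~p | ~p = both | both = both
(~p | ~p) -> p = both -> both = both  [~both | both]
~((~p | ~p) -> p) = ~both = both
~~((~p | ~p) -> p) = ~both = both
both ∈ {1, both}.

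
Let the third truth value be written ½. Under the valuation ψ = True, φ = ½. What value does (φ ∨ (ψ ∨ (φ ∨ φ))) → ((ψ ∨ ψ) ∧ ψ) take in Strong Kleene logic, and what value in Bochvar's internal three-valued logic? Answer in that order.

True; ½

In Strong Kleene logic: φ ∨ φ = ½ ∨ ½ = ½
ψ ∨ (φ ∨ φ) = True ∨ ½ = True
φ ∨ (ψ ∨ (φ ∨ φ)) = ½ ∨ True = True
ψ ∨ ψ = True ∨ True = True
(ψ ∨ ψ) ∧ ψ = True ∧ True = True
(φ ∨ (ψ ∨ (φ ∨ φ))) → ((ψ ∨ ψ) ∧ ψ) = True → True = True
In Bochvar's internal three-valued logic: φ ∨ φ = ½ ∨ ½ = ½
ψ ∨ (φ ∨ φ) = True ∨ ½ = ½
φ ∨ (ψ ∨ (φ ∨ φ)) = ½ ∨ ½ = ½
ψ ∨ ψ = True ∨ True = True
(ψ ∨ ψ) ∧ ψ = True ∧ True = True
(φ ∨ (ψ ∨ (φ ∨ φ))) → ((ψ ∨ ψ) ∧ ψ) = ½ → True = ½  [any arg is the third value ⇒ result is the third value]
They differ because Strong Kleene logic and Bochvar's internal three-valued logic treat ½ differently under the binary connectives.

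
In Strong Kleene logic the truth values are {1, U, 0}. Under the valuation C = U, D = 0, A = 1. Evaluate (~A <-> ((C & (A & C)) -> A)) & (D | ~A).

~A = ~1 = 0
A & C = 1 & U = U
C & (A & C) = U & U = U
(C & (A & C)) -> A = U -> 1 = 1
~A <-> ((C & (A & C)) -> A) = 0 <-> 1 = 0
~A = ~1 = 0
D | ~A = 0 | 0 = 0
(~A <-> ((C & (A & C)) -> A)) & (D | ~A) = 0 & 0 = 0

0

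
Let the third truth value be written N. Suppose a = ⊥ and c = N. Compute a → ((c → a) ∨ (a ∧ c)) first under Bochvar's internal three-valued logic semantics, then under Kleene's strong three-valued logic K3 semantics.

In Bochvar's internal three-valued logic: c → a = N → ⊥ = N  [any arg is the third value ⇒ result is the third value]
a ∧ c = ⊥ ∧ N = N
(c → a) ∨ (a ∧ c) = N ∨ N = N
a → ((c → a) ∨ (a ∧ c)) = ⊥ → N = N
In Kleene's strong three-valued logic K3: c → a = N → ⊥ = N
a ∧ c = ⊥ ∧ N = ⊥
(c → a) ∨ (a ∧ c) = N ∨ ⊥ = N
a → ((c → a) ∨ (a ∧ c)) = ⊥ → N = ⊤
They differ because Bochvar's internal three-valued logic and Kleene's strong three-valued logic K3 treat N differently under the binary connectives.

N; ⊤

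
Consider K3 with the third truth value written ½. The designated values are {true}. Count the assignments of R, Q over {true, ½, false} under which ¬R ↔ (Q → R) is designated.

1

Designated under: (R=false, Q=false).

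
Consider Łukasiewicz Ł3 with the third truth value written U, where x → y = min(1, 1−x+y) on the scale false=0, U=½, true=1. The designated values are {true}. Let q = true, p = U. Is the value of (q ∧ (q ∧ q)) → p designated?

q ∧ q = true ∧ true = true
q ∧ (q ∧ q) = true ∧ true = true
(q ∧ (q ∧ q)) → p = true → U = U  [min(1, 1−1+½)]
U ∉ {true}.

No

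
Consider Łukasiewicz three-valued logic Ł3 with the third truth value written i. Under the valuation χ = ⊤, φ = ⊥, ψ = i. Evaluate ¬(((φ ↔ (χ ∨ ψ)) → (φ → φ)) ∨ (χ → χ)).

χ ∨ ψ = ⊤ ∨ i = ⊤
φ ↔ (χ ∨ ψ) = ⊥ ↔ ⊤ = ⊥
φ → φ = ⊥ → ⊥ = ⊤
(φ ↔ (χ ∨ ψ)) → (φ → φ) = ⊥ → ⊤ = ⊤
χ → χ = ⊤ → ⊤ = ⊤
((φ ↔ (χ ∨ ψ)) → (φ → φ)) ∨ (χ → χ) = ⊤ ∨ ⊤ = ⊤
¬(((φ ↔ (χ ∨ ψ)) → (φ → φ)) ∨ (χ → χ)) = ¬⊤ = ⊥

⊥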